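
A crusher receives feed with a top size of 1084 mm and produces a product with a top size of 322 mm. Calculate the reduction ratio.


Reduction ratio = feed size / product size
= 1084 / 322
= 3.3665

3.3665


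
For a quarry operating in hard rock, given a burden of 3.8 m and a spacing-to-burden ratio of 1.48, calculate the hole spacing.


5.624 m

Spacing = burden * ratio
= 3.8 * 1.48
= 5.624 m


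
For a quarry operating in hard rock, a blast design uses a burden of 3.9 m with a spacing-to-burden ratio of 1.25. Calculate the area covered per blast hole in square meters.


First, find the spacing:
Spacing = burden * ratio = 3.9 * 1.25
= 4.875 m
Then, calculate the area:
Area = burden * spacing = 3.9 * 4.875
= 19.0125 m^2

19.0125 m^2


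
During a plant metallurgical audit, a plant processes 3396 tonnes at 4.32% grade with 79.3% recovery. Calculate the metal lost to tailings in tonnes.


Total metal in feed:
= 3396 * 4.32 / 100 = 146.7072 tonnes
Metal recovered:
= 146.7072 * 79.3 / 100 = 116.3388096 tonnes
Metal lost to tailings:
= 146.7072 - 116.3388096
= 30.3684 tonnes

30.3684 tonnes


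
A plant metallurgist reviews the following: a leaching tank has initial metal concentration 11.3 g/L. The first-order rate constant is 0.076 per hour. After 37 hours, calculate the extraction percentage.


Compute the exponent:
-k * t = -0.076 * 37 = -2.812
Remaining concentration:
C = 11.3 * exp(-2.812)
= 11.3 * 0.06008470274
= 0.6789571409 g/L
Extracted = 11.3 - 0.6789571409 = 10.62104286 g/L
Extraction % = 10.62104286 / 11.3 * 100
= 93.9915%

93.9915%


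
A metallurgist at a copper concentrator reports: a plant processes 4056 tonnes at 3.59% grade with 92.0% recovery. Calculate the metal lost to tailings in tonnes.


Total metal in feed:
= 4056 * 3.59 / 100 = 145.6104 tonnes
Metal recovered:
= 145.6104 * 92.0 / 100 = 133.961568 tonnes
Metal lost to tailings:
= 145.6104 - 133.961568
= 11.6488 tonnes

11.6488 tonnes


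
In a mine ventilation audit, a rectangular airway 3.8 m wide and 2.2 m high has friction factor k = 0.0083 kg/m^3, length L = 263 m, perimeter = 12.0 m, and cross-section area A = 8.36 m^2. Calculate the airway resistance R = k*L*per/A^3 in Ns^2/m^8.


0.0448 Ns^2/m^8

Compute the numerator:
k * L * per = 0.0083 * 263 * 12.0
= 26.1948
Compute the denominator:
A^3 = 8.36^3 = 584.277056
Resistance:
R = 26.1948 / 584.277056
= 0.0448 Ns^2/m^8


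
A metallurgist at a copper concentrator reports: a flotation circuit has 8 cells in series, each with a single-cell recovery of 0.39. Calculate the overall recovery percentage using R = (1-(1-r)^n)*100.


Complement of single-cell recovery:
1 - r = 1 - 0.39 = 0.61
Raise to power n:
(1 - r)^8 = 0.61^8 = 0.0191707313
Overall recovery:
R = (1 - 0.0191707313) * 100
= 98.0829%

98.0829%


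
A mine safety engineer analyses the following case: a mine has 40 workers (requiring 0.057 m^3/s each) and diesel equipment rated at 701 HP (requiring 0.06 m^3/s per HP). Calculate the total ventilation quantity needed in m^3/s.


Airflow for workers:
Q_people = 40 * 0.057 = 2.28 m^3/s
Airflow for diesel equipment:
Q_diesel = 701 * 0.06 = 42.06 m^3/s
Total ventilation:
Q_total = 2.28 + 42.06
= 44.34 m^3/s

44.34 m^3/s


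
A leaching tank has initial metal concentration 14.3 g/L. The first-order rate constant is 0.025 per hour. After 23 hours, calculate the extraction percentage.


43.7295%

Compute the exponent:
-k * t = -0.025 * 23 = -0.575
Remaining concentration:
C = 14.3 * exp(-0.575)
= 14.3 * 0.5627048688
= 8.046679624 g/L
Extracted = 14.3 - 8.046679624 = 6.253320376 g/L
Extraction % = 6.253320376 / 14.3 * 100
= 43.7295%


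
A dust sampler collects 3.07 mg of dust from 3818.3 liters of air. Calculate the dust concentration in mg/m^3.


0.804 mg/m^3

Convert liters to m^3: 1 m^3 = 1000 L
Concentration = mass / volume * 1000
= 3.07 / 3818.3 * 1000
= 0.0008040227326 * 1000
= 0.804 mg/m^3


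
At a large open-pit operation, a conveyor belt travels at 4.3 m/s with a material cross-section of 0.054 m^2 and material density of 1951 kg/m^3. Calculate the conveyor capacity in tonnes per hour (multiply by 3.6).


Volumetric flow = speed * area
= 4.3 * 0.054 = 0.2322 m^3/s
Mass flow = volumetric * density
= 0.2322 * 1951 = 453.0222 kg/s
Convert to t/h: multiply by 3.6
Capacity = 453.0222 * 3.6
= 1630.8799 t/h

1630.8799 t/h


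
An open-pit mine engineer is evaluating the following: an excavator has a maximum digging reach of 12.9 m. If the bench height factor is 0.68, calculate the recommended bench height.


8.772 m

Bench height = reach * factor
= 12.9 * 0.68
= 8.772 m


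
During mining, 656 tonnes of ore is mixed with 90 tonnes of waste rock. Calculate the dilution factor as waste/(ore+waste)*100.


12.0643%

Total material = ore + waste
= 656 + 90 = 746 tonnes
Dilution = waste / total * 100
= 90 / 746 * 100
= 0.1206434316 * 100
= 12.0643%


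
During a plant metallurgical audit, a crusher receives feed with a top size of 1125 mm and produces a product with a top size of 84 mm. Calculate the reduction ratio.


Reduction ratio = feed size / product size
= 1125 / 84
= 13.3929

13.3929


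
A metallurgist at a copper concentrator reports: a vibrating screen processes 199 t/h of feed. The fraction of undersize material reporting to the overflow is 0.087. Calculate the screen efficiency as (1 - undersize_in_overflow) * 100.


91.3%

Screen efficiency = (1 - fraction of undersize in overflow) * 100
= (1 - 0.087) * 100
= 0.913 * 100
= 91.3%


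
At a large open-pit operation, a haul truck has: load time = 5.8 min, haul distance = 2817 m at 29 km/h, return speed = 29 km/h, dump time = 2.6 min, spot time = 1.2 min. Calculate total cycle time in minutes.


Convert haul speed to m/min: 29 * 1000/60 = 483.3333333 m/min
Haul time = 2817 / 483.3333333 = 5.828275862 min
Convert return speed to m/min: 29 * 1000/60 = 483.3333333 m/min
Return time = 2817 / 483.3333333 = 5.828275862 min
Total cycle time:
= 5.8 + 5.828275862 + 2.6 + 5.828275862 + 1.2
= 21.2566 min

21.2566 min


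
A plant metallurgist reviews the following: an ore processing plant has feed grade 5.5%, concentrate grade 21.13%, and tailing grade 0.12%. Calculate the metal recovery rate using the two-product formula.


98.3769%

Using the two-product formula:
R = 100 * c * (f - t) / (f * (c - t))
Numerator = 100 * 21.13 * (5.5 - 0.12)
= 100 * 21.13 * 5.38
= 11367.94
Denominator = 5.5 * (21.13 - 0.12)
= 5.5 * 21.01
= 115.555
R = 11367.94 / 115.555
= 98.3769%


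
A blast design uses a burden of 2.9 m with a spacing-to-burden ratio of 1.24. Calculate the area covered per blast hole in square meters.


First, find the spacing:
Spacing = burden * ratio = 2.9 * 1.24
= 3.596 m
Then, calculate the area:
Area = burden * spacing = 2.9 * 3.596
= 10.4284 m^2

10.4284 m^2


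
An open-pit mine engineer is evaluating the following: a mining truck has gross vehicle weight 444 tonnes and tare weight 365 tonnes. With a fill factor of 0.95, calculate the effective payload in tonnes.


Maximum payload = gross - tare
= 444 - 365 = 79 tonnes
Effective payload = max payload * fill factor
= 79 * 0.95
= 75.05 tonnes

75.05 tonnes


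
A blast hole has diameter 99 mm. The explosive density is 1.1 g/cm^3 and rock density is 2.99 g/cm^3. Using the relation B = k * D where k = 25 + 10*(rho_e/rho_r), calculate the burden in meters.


First, compute k:
rho_e / rho_r = 1.1 / 2.99 = 0.3678929766
k = 25 + 10 * 0.3678929766 = 28.67892977
Then, compute burden:
B = k * D / 1000 = 28.67892977 * 99 / 1000
= 2839.214047 / 1000
= 2.8392 m

2.8392 m


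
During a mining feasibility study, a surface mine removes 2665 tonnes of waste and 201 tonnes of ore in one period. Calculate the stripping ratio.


Stripping ratio = waste tonnage / ore tonnage
= 2665 / 201
= 13.2587

13.2587


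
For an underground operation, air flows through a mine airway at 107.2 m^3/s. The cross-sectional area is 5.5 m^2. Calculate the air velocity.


Velocity = flow rate / cross-sectional area
= 107.2 / 5.5
= 19.4909 m/s

19.4909 m/s


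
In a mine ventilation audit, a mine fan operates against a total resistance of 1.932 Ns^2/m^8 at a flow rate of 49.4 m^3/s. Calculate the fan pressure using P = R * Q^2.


Compute Q^2:
Q^2 = 49.4^2 = 2440.36
Compute pressure:
P = R * Q^2 = 1.932 * 2440.36
= 4714.7755 Pa

4714.7755 Pa


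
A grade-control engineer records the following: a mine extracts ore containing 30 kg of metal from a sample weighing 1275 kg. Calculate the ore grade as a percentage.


2.3529%

Ore grade = (metal mass / ore mass) * 100
= (30 / 1275) * 100
= 0.02352941176 * 100
= 2.3529%


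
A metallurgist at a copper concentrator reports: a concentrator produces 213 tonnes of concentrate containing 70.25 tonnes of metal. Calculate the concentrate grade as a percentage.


32.9812%

Grade = (metal in concentrate / concentrate mass) * 100
= (70.25 / 213) * 100
= 0.3298122066 * 100
= 32.9812%


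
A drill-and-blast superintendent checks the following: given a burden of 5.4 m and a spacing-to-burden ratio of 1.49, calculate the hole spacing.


Spacing = burden * ratio
= 5.4 * 1.49
= 8.046 m

8.046 m


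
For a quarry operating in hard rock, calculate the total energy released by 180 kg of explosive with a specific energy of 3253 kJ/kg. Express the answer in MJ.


Energy = mass * specific_energy / 1000
= 180 * 3253 / 1000
= 585540 / 1000
= 585.54 MJ

585.54 MJ


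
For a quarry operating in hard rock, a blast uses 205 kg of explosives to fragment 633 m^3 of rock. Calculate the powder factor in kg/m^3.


0.3239 kg/m^3

Powder factor = explosive mass / rock volume
= 205 / 633
= 0.3239 kg/m^3


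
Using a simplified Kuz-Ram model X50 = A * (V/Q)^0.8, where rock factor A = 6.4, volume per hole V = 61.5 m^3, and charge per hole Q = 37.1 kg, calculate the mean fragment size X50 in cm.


9.5892 cm

Compute V/Q:
V/Q = 61.5 / 37.1 = 1.657681941
Raise to the power 0.8:
(V/Q)^0.8 = 1.657681941^0.8 = 1.49830754
Multiply by A:
X50 = 6.4 * 1.49830754
= 9.5892 cm


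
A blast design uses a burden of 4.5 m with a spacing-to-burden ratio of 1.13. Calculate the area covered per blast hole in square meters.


First, find the spacing:
Spacing = burden * ratio = 4.5 * 1.13
= 5.085 m
Then, calculate the area:
Area = burden * spacing = 4.5 * 5.085
= 22.8825 m^2

22.8825 m^2


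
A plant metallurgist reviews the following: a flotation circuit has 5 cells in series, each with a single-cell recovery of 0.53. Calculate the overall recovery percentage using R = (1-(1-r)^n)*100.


Complement of single-cell recovery:
1 - r = 1 - 0.53 = 0.47
Raise to power n:
(1 - r)^5 = 0.47^5 = 0.0229345007
Overall recovery:
R = (1 - 0.0229345007) * 100
= 97.7065%

97.7065%


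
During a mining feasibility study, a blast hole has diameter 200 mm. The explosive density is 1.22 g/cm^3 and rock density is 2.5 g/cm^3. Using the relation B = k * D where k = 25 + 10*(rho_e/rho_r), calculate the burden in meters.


5.976 m

First, compute k:
rho_e / rho_r = 1.22 / 2.5 = 0.488
k = 25 + 10 * 0.488 = 29.88
Then, compute burden:
B = k * D / 1000 = 29.88 * 200 / 1000
= 5976 / 1000
= 5.976 m


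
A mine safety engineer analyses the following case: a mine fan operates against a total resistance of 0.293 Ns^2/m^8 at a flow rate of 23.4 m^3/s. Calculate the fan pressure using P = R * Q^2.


160.4351 Pa

Compute Q^2:
Q^2 = 23.4^2 = 547.56
Compute pressure:
P = R * Q^2 = 0.293 * 547.56
= 160.4351 Pa


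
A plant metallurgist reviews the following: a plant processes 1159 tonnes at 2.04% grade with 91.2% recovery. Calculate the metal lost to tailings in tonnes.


2.0806 tonnes

Total metal in feed:
= 1159 * 2.04 / 100 = 23.6436 tonnes
Metal recovered:
= 23.6436 * 91.2 / 100 = 21.5629632 tonnes
Metal lost to tailings:
= 23.6436 - 21.5629632
= 2.0806 tonnes


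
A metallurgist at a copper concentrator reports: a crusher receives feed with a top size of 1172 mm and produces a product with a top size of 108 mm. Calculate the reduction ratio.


Reduction ratio = feed size / product size
= 1172 / 108
= 10.8519

10.8519


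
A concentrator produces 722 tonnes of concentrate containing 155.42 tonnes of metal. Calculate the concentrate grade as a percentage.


Grade = (metal in concentrate / concentrate mass) * 100
= (155.42 / 722) * 100
= 0.2152631579 * 100
= 21.5263%

21.5263%


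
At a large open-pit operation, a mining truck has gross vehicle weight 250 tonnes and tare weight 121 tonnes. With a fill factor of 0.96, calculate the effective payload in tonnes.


123.84 tonnes

Maximum payload = gross - tare
= 250 - 121 = 129 tonnes
Effective payload = max payload * fill factor
= 129 * 0.96
= 123.84 tonnes


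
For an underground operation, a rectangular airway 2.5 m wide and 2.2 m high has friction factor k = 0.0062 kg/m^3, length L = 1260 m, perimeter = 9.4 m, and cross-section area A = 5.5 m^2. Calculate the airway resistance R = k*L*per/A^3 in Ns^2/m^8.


Compute the numerator:
k * L * per = 0.0062 * 1260 * 9.4
= 73.4328
Compute the denominator:
A^3 = 5.5^3 = 166.375
Resistance:
R = 73.4328 / 166.375
= 0.4414 Ns^2/m^8

0.4414 Ns^2/m^8


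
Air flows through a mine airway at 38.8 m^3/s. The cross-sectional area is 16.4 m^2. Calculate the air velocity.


2.3659 m/s

Velocity = flow rate / cross-sectional area
= 38.8 / 16.4
= 2.3659 m/s


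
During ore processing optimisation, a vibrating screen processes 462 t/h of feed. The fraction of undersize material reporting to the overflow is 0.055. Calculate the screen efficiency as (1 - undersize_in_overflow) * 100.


Screen efficiency = (1 - fraction of undersize in overflow) * 100
= (1 - 0.055) * 100
= 0.945 * 100
= 94.5%

94.5%


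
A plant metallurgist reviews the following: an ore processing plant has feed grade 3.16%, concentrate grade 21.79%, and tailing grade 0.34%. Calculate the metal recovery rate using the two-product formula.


Using the two-product formula:
R = 100 * c * (f - t) / (f * (c - t))
Numerator = 100 * 21.79 * (3.16 - 0.34)
= 100 * 21.79 * 2.82
= 6144.78
Denominator = 3.16 * (21.79 - 0.34)
= 3.16 * 21.45
= 67.782
R = 6144.78 / 67.782
= 90.655%

90.655%


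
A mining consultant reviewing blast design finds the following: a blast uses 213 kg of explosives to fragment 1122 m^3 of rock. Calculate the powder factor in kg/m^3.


Powder factor = explosive mass / rock volume
= 213 / 1122
= 0.1898 kg/m^3

0.1898 kg/m^3


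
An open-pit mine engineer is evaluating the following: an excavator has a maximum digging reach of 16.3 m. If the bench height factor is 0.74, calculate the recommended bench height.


12.062 m

Bench height = reach * factor
= 16.3 * 0.74
= 12.062 m


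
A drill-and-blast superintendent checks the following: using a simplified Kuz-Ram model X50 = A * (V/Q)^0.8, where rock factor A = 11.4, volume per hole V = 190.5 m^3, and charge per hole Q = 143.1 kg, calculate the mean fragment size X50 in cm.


14.3321 cm

Compute V/Q:
V/Q = 190.5 / 143.1 = 1.331236897
Raise to the power 0.8:
(V/Q)^0.8 = 1.331236897^0.8 = 1.257199724
Multiply by A:
X50 = 11.4 * 1.257199724
= 14.3321 cm


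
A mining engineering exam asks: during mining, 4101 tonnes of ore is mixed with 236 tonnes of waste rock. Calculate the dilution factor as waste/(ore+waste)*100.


Total material = ore + waste
= 4101 + 236 = 4337 tonnes
Dilution = waste / total * 100
= 236 / 4337 * 100
= 0.05441549458 * 100
= 5.4415%

5.4415%


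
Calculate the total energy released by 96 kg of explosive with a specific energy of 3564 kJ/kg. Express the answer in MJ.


Energy = mass * specific_energy / 1000
= 96 * 3564 / 1000
= 342144 / 1000
= 342.144 MJ

342.144 MJ


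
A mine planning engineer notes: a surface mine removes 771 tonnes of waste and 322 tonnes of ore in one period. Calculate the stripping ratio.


Stripping ratio = waste tonnage / ore tonnage
= 771 / 322
= 2.3944

2.3944


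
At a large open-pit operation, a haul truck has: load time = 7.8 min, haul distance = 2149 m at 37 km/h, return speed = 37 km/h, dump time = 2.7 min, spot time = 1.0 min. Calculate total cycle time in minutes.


18.4697 min

Convert haul speed to m/min: 37 * 1000/60 = 616.6666667 m/min
Haul time = 2149 / 616.6666667 = 3.484864865 min
Convert return speed to m/min: 37 * 1000/60 = 616.6666667 m/min
Return time = 2149 / 616.6666667 = 3.484864865 min
Total cycle time:
= 7.8 + 3.484864865 + 2.7 + 3.484864865 + 1.0
= 18.4697 min


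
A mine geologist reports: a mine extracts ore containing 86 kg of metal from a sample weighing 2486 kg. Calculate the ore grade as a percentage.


Ore grade = (metal mass / ore mass) * 100
= (86 / 2486) * 100
= 0.03459372486 * 100
= 3.4594%

3.4594%


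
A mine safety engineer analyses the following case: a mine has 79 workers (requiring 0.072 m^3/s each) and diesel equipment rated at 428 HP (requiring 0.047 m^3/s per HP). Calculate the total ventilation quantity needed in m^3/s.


Airflow for workers:
Q_people = 79 * 0.072 = 5.688 m^3/s
Airflow for diesel equipment:
Q_diesel = 428 * 0.047 = 20.116 m^3/s
Total ventilation:
Q_total = 5.688 + 20.116
= 25.804 m^3/s

25.804 m^3/s


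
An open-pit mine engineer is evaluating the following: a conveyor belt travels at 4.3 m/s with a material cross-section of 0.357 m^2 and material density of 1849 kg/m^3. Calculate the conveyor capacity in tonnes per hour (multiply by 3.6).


10218.2396 t/h

Volumetric flow = speed * area
= 4.3 * 0.357 = 1.5351 m^3/s
Mass flow = volumetric * density
= 1.5351 * 1849 = 2838.3999 kg/s
Convert to t/h: multiply by 3.6
Capacity = 2838.3999 * 3.6
= 10218.2396 t/h


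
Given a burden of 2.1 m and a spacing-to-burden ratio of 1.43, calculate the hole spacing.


3.003 m

Spacing = burden * ratio
= 2.1 * 1.43
= 3.003 m


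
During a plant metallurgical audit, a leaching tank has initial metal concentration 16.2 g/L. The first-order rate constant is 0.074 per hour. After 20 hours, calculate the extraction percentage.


77.2362%

Compute the exponent:
-k * t = -0.074 * 20 = -1.48
Remaining concentration:
C = 16.2 * exp(-1.48)
= 16.2 * 0.2276376884
= 3.687730552 g/L
Extracted = 16.2 - 3.687730552 = 12.51226945 g/L
Extraction % = 12.51226945 / 16.2 * 100
= 77.2362%


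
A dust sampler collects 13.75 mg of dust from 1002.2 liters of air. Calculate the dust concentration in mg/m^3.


13.7198 mg/m^3

Convert liters to m^3: 1 m^3 = 1000 L
Concentration = mass / volume * 1000
= 13.75 / 1002.2 * 1000
= 0.0137198164 * 1000
= 13.7198 mg/m^3


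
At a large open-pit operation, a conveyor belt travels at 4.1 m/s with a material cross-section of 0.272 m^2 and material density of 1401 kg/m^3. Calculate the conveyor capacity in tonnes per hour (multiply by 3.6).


5624.6227 t/h

Volumetric flow = speed * area
= 4.1 * 0.272 = 1.1152 m^3/s
Mass flow = volumetric * density
= 1.1152 * 1401 = 1562.3952 kg/s
Convert to t/h: multiply by 3.6
Capacity = 1562.3952 * 3.6
= 5624.6227 t/h


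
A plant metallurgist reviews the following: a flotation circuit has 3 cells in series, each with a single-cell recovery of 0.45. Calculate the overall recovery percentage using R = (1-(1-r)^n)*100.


Complement of single-cell recovery:
1 - r = 1 - 0.45 = 0.55
Raise to power n:
(1 - r)^3 = 0.55^3 = 0.166375
Overall recovery:
R = (1 - 0.166375) * 100
= 83.3625%

83.3625%


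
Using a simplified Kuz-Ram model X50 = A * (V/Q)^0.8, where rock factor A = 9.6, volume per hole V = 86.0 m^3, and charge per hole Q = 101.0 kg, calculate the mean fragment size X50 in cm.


8.4414 cm

Compute V/Q:
V/Q = 86.0 / 101.0 = 0.8514851485
Raise to the power 0.8:
(V/Q)^0.8 = 0.8514851485^0.8 = 0.8793092908
Multiply by A:
X50 = 9.6 * 0.8793092908
= 8.4414 cm


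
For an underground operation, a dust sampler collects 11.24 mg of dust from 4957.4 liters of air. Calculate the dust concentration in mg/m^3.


2.2673 mg/m^3

Convert liters to m^3: 1 m^3 = 1000 L
Concentration = mass / volume * 1000
= 11.24 / 4957.4 * 1000
= 0.002267317545 * 1000
= 2.2673 mg/m^3


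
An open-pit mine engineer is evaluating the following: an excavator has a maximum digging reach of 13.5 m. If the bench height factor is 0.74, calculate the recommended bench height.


Bench height = reach * factor
= 13.5 * 0.74
= 9.99 m

9.99 m


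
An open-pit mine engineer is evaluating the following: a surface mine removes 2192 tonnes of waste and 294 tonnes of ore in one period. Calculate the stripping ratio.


7.4558

Stripping ratio = waste tonnage / ore tonnage
= 2192 / 294
= 7.4558


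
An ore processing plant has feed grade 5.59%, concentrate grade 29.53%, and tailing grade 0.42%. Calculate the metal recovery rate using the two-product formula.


Using the two-product formula:
R = 100 * c * (f - t) / (f * (c - t))
Numerator = 100 * 29.53 * (5.59 - 0.42)
= 100 * 29.53 * 5.17
= 15267.01
Denominator = 5.59 * (29.53 - 0.42)
= 5.59 * 29.11
= 162.7249
R = 15267.01 / 162.7249
= 93.821%

93.821%


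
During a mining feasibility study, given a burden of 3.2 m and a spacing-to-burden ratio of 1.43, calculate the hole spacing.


4.576 m

Spacing = burden * ratio
= 3.2 * 1.43
= 4.576 m


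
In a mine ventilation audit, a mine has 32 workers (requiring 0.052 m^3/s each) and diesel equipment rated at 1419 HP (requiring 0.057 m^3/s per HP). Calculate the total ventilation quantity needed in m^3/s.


82.547 m^3/s

Airflow for workers:
Q_people = 32 * 0.052 = 1.664 m^3/s
Airflow for diesel equipment:
Q_diesel = 1419 * 0.057 = 80.883 m^3/s
Total ventilation:
Q_total = 1.664 + 80.883
= 82.547 m^3/s


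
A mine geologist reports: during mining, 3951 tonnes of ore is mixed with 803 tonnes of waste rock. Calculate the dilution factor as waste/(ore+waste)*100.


Total material = ore + waste
= 3951 + 803 = 4754 tonnes
Dilution = waste / total * 100
= 803 / 4754 * 100
= 0.1689103912 * 100
= 16.891%

16.891%


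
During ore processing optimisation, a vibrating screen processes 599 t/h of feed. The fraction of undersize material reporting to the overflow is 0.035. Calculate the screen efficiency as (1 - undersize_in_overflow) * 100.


Screen efficiency = (1 - fraction of undersize in overflow) * 100
= (1 - 0.035) * 100
= 0.965 * 100
= 96.5%

96.5%


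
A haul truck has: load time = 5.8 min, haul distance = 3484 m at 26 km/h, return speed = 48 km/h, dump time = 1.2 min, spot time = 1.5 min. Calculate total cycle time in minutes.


20.895 min

Convert haul speed to m/min: 26 * 1000/60 = 433.3333333 m/min
Haul time = 3484 / 433.3333333 = 8.04 min
Convert return speed to m/min: 48 * 1000/60 = 800 m/min
Return time = 3484 / 800 = 4.355 min
Total cycle time:
= 5.8 + 8.04 + 1.2 + 4.355 + 1.5
= 20.895 min


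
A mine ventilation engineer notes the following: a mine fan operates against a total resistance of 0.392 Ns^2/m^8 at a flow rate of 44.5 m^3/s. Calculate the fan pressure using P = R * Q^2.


Compute Q^2:
Q^2 = 44.5^2 = 1980.25
Compute pressure:
P = R * Q^2 = 0.392 * 1980.25
= 776.258 Pa

776.258 Pa


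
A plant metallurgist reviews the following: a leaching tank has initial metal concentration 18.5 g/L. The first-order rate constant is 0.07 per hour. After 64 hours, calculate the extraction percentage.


98.8667%

Compute the exponent:
-k * t = -0.07 * 64 = -4.48
Remaining concentration:
C = 18.5 * exp(-4.48)
= 18.5 * 0.01133341315
= 0.2096681434 g/L
Extracted = 18.5 - 0.2096681434 = 18.29033186 g/L
Extraction % = 18.29033186 / 18.5 * 100
= 98.8667%


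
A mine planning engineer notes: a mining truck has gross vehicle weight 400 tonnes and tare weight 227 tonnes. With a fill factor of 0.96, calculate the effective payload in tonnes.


166.08 tonnes

Maximum payload = gross - tare
= 400 - 227 = 173 tonnes
Effective payload = max payload * fill factor
= 173 * 0.96
= 166.08 tonnes


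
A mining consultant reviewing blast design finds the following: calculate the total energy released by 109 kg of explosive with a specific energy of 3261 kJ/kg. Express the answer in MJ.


Energy = mass * specific_energy / 1000
= 109 * 3261 / 1000
= 355449 / 1000
= 355.449 MJ

355.449 MJ


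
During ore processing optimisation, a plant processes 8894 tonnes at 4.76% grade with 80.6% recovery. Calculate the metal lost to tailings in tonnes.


82.1308 tonnes

Total metal in feed:
= 8894 * 4.76 / 100 = 423.3544 tonnes
Metal recovered:
= 423.3544 * 80.6 / 100 = 341.2236464 tonnes
Metal lost to tailings:
= 423.3544 - 341.2236464
= 82.1308 tonnes


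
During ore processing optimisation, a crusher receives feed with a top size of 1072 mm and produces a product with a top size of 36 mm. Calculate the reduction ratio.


29.7778

Reduction ratio = feed size / product size
= 1072 / 36
= 29.7778


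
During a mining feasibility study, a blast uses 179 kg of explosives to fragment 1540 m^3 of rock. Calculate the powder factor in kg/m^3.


Powder factor = explosive mass / rock volume
= 179 / 1540
= 0.1162 kg/m^3

0.1162 kg/m^3


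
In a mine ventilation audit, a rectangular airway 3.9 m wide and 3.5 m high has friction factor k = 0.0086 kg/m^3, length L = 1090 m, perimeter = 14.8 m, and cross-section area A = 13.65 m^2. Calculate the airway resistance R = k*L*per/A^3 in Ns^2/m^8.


Compute the numerator:
k * L * per = 0.0086 * 1090 * 14.8
= 138.7352
Compute the denominator:
A^3 = 13.65^3 = 2543.302125
Resistance:
R = 138.7352 / 2543.302125
= 0.0545 Ns^2/m^8

0.0545 Ns^2/m^8


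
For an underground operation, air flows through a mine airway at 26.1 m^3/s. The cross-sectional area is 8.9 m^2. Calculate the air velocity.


2.9326 m/s

Velocity = flow rate / cross-sectional area
= 26.1 / 8.9
= 2.9326 m/s


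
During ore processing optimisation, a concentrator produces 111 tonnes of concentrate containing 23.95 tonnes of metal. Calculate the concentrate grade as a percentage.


Grade = (metal in concentrate / concentrate mass) * 100
= (23.95 / 111) * 100
= 0.2157657658 * 100
= 21.5766%

21.5766%


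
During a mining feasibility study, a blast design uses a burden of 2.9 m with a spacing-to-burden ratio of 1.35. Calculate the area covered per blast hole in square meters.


11.3535 m^2

First, find the spacing:
Spacing = burden * ratio = 2.9 * 1.35
= 3.915 m
Then, calculate the area:
Area = burden * spacing = 2.9 * 3.915
= 11.3535 m^2


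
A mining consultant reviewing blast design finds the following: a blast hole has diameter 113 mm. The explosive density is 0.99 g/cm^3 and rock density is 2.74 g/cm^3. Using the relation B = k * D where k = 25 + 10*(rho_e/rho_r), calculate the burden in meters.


3.2333 m

First, compute k:
rho_e / rho_r = 0.99 / 2.74 = 0.3613138686
k = 25 + 10 * 0.3613138686 = 28.61313869
Then, compute burden:
B = k * D / 1000 = 28.61313869 * 113 / 1000
= 3233.284672 / 1000
= 3.2333 m


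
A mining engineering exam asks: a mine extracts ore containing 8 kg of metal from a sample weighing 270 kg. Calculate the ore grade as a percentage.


Ore grade = (metal mass / ore mass) * 100
= (8 / 270) * 100
= 0.02962962963 * 100
= 2.963%

2.963%


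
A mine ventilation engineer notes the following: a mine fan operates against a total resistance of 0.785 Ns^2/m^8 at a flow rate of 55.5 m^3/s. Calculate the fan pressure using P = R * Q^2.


2417.9963 Pa

Compute Q^2:
Q^2 = 55.5^2 = 3080.25
Compute pressure:
P = R * Q^2 = 0.785 * 3080.25
= 2417.9963 Pa


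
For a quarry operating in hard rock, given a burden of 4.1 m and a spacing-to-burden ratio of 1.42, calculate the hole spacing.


5.822 m

Spacing = burden * ratio
= 4.1 * 1.42
= 5.822 m


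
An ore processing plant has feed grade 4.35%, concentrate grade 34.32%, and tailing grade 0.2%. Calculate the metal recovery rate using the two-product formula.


95.9615%

Using the two-product formula:
R = 100 * c * (f - t) / (f * (c - t))
Numerator = 100 * 34.32 * (4.35 - 0.2)
= 100 * 34.32 * 4.15
= 14242.8
Denominator = 4.35 * (34.32 - 0.2)
= 4.35 * 34.12
= 148.422
R = 14242.8 / 148.422
= 95.9615%


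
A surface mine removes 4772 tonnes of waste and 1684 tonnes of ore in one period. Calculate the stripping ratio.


2.8337

Stripping ratio = waste tonnage / ore tonnage
= 4772 / 1684
= 2.8337


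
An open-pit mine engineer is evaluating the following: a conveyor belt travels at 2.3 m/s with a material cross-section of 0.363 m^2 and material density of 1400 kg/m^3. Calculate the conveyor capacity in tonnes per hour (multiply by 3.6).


4207.896 t/h

Volumetric flow = speed * area
= 2.3 * 0.363 = 0.8349 m^3/s
Mass flow = volumetric * density
= 0.8349 * 1400 = 1168.86 kg/s
Convert to t/h: multiply by 3.6
Capacity = 1168.86 * 3.6
= 4207.896 t/h


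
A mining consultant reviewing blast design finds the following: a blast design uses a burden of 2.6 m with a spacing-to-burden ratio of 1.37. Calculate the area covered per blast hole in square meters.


First, find the spacing:
Spacing = burden * ratio = 2.6 * 1.37
= 3.562 m
Then, calculate the area:
Area = burden * spacing = 2.6 * 3.562
= 9.2612 m^2

9.2612 m^2


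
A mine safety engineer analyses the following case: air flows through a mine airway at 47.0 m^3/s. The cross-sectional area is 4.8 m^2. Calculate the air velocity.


Velocity = flow rate / cross-sectional area
= 47.0 / 4.8
= 9.7917 m/s

9.7917 m/s


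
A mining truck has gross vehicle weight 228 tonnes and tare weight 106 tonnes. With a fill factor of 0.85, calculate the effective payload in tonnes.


Maximum payload = gross - tare
= 228 - 106 = 122 tonnes
Effective payload = max payload * fill factor
= 122 * 0.85
= 103.7 tonnes

103.7 tonnes


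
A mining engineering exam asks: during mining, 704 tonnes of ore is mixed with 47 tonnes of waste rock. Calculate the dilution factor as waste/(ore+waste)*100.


Total material = ore + waste
= 704 + 47 = 751 tonnes
Dilution = waste / total * 100
= 47 / 751 * 100
= 0.06258322237 * 100
= 6.2583%

6.2583%


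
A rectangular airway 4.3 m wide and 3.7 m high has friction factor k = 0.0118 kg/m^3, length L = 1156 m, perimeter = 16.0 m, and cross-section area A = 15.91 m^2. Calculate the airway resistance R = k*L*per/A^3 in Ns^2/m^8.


Compute the numerator:
k * L * per = 0.0118 * 1156 * 16.0
= 218.2528
Compute the denominator:
A^3 = 15.91^3 = 4027.268071
Resistance:
R = 218.2528 / 4027.268071
= 0.0542 Ns^2/m^8

0.0542 Ns^2/m^8


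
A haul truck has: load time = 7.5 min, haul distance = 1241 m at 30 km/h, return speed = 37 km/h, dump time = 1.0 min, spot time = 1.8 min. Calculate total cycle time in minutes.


14.7944 min

Convert haul speed to m/min: 30 * 1000/60 = 500 m/min
Haul time = 1241 / 500 = 2.482 min
Convert return speed to m/min: 37 * 1000/60 = 616.6666667 m/min
Return time = 1241 / 616.6666667 = 2.012432432 min
Total cycle time:
= 7.5 + 2.482 + 1.0 + 2.012432432 + 1.8
= 14.7944 min


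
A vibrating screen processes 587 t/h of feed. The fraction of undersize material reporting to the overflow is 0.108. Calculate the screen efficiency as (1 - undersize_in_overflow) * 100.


Screen efficiency = (1 - fraction of undersize in overflow) * 100
= (1 - 0.108) * 100
= 0.892 * 100
= 89.2%

89.2%


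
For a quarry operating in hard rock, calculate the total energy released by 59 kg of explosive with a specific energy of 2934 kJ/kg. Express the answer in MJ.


173.106 MJ

Energy = mass * specific_energy / 1000
= 59 * 2934 / 1000
= 173106 / 1000
= 173.106 MJ


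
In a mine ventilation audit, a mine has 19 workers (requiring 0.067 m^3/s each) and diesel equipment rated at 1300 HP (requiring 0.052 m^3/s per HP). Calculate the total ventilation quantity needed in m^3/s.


68.873 m^3/s

Airflow for workers:
Q_people = 19 * 0.067 = 1.273 m^3/s
Airflow for diesel equipment:
Q_diesel = 1300 * 0.052 = 67.6 m^3/s
Total ventilation:
Q_total = 1.273 + 67.6
= 68.873 m^3/s


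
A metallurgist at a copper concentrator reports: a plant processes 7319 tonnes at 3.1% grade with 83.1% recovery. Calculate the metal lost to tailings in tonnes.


38.3442 tonnes

Total metal in feed:
= 7319 * 3.1 / 100 = 226.889 tonnes
Metal recovered:
= 226.889 * 83.1 / 100 = 188.544759 tonnes
Metal lost to tailings:
= 226.889 - 188.544759
= 38.3442 tonnes


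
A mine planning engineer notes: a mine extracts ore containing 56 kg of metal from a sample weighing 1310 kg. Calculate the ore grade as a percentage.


Ore grade = (metal mass / ore mass) * 100
= (56 / 1310) * 100
= 0.0427480916 * 100
= 4.2748%

4.2748%


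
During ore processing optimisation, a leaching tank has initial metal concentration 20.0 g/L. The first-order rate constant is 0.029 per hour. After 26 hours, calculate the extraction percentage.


52.9519%

Compute the exponent:
-k * t = -0.029 * 26 = -0.754
Remaining concentration:
C = 20.0 * exp(-0.754)
= 20.0 * 0.4704808604
= 9.409617209 g/L
Extracted = 20.0 - 9.409617209 = 10.59038279 g/L
Extraction % = 10.59038279 / 20.0 * 100
= 52.9519%


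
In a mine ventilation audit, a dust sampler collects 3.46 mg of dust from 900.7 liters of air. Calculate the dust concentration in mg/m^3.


Convert liters to m^3: 1 m^3 = 1000 L
Concentration = mass / volume * 1000
= 3.46 / 900.7 * 1000
= 0.003841456645 * 1000
= 3.8415 mg/m^3

3.8415 mg/m^3


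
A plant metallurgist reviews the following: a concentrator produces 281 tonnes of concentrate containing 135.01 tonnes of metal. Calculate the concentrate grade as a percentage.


48.0463%

Grade = (metal in concentrate / concentrate mass) * 100
= (135.01 / 281) * 100
= 0.4804626335 * 100
= 48.0463%


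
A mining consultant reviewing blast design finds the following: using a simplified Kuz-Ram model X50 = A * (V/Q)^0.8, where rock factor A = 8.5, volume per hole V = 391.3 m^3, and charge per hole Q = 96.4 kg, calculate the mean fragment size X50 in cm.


26.0714 cm

Compute V/Q:
V/Q = 391.3 / 96.4 = 4.059128631
Raise to the power 0.8:
(V/Q)^0.8 = 4.059128631^0.8 = 3.067229349
Multiply by A:
X50 = 8.5 * 3.067229349
= 26.0714 cm


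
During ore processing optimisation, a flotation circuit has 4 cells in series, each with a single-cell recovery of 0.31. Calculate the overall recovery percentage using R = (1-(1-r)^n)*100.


77.3329%

Complement of single-cell recovery:
1 - r = 1 - 0.31 = 0.69
Raise to power n:
(1 - r)^4 = 0.69^4 = 0.22667121
Overall recovery:
R = (1 - 0.22667121) * 100
= 77.3329%


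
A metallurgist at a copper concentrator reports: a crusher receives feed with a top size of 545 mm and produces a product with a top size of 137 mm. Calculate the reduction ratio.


3.9781

Reduction ratio = feed size / product size
= 545 / 137
= 3.9781


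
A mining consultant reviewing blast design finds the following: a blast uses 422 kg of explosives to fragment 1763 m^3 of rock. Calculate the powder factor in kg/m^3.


Powder factor = explosive mass / rock volume
= 422 / 1763
= 0.2394 kg/m^3

0.2394 kg/m^3


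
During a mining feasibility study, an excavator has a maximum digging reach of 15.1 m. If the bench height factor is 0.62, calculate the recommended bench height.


Bench height = reach * factor
= 15.1 * 0.62
= 9.362 m

9.362 m


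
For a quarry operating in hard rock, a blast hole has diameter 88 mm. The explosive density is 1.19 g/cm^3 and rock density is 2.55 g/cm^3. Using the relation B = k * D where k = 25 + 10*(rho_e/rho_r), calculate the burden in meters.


2.6107 m

First, compute k:
rho_e / rho_r = 1.19 / 2.55 = 0.4666666667
k = 25 + 10 * 0.4666666667 = 29.66666667
Then, compute burden:
B = k * D / 1000 = 29.66666667 * 88 / 1000
= 2610.666667 / 1000
= 2.6107 m


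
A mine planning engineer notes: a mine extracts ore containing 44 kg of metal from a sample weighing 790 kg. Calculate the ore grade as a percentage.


Ore grade = (metal mass / ore mass) * 100
= (44 / 790) * 100
= 0.05569620253 * 100
= 5.5696%

5.5696%


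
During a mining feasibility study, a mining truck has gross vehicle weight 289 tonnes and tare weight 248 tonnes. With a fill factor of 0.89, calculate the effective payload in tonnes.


Maximum payload = gross - tare
= 289 - 248 = 41 tonnes
Effective payload = max payload * fill factor
= 41 * 0.89
= 36.49 tonnes

36.49 tonnes


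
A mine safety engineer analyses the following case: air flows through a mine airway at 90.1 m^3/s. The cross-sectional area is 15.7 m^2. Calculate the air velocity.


5.7389 m/s

Velocity = flow rate / cross-sectional area
= 90.1 / 15.7
= 5.7389 m/s


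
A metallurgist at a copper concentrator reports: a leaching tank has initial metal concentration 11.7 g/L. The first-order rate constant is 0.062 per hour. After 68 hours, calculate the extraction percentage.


Compute the exponent:
-k * t = -0.062 * 68 = -4.216
Remaining concentration:
C = 11.7 * exp(-4.216)
= 11.7 * 0.01475755683
= 0.1726634149 g/L
Extracted = 11.7 - 0.1726634149 = 11.52733659 g/L
Extraction % = 11.52733659 / 11.7 * 100
= 98.5242%

98.5242%


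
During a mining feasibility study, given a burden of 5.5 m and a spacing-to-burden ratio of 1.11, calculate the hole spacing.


6.105 m

Spacing = burden * ratio
= 5.5 * 1.11
= 6.105 m


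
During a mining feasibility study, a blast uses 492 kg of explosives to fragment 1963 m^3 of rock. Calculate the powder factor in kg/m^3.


0.2506 kg/m^3

Powder factor = explosive mass / rock volume
= 492 / 1963
= 0.2506 kg/m^3


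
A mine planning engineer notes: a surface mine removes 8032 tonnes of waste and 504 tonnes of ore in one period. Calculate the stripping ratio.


15.9365

Stripping ratio = waste tonnage / ore tonnage
= 8032 / 504
= 15.9365


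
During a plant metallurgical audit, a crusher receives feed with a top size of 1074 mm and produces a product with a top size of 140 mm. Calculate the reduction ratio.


7.6714

Reduction ratio = feed size / product size
= 1074 / 140
= 7.6714


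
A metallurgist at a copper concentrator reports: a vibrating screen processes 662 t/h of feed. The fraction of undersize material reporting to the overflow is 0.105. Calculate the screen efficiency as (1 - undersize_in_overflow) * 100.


Screen efficiency = (1 - fraction of undersize in overflow) * 100
= (1 - 0.105) * 100
= 0.895 * 100
= 89.5%

89.5%


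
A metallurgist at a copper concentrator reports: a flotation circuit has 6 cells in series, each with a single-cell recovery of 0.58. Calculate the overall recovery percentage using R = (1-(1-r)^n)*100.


99.4511%

Complement of single-cell recovery:
1 - r = 1 - 0.58 = 0.42
Raise to power n:
(1 - r)^6 = 0.42^6 = 0.005489031744
Overall recovery:
R = (1 - 0.005489031744) * 100
= 99.4511%


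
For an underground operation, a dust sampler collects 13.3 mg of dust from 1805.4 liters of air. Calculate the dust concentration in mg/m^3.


7.3668 mg/m^3

Convert liters to m^3: 1 m^3 = 1000 L
Concentration = mass / volume * 1000
= 13.3 / 1805.4 * 1000
= 0.007366788523 * 1000
= 7.3668 mg/m^3


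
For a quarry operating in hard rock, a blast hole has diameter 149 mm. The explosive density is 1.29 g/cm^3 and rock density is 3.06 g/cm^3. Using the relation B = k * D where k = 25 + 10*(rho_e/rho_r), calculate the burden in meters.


First, compute k:
rho_e / rho_r = 1.29 / 3.06 = 0.4215686275
k = 25 + 10 * 0.4215686275 = 29.21568627
Then, compute burden:
B = k * D / 1000 = 29.21568627 * 149 / 1000
= 4353.137255 / 1000
= 4.3531 m

4.3531 m


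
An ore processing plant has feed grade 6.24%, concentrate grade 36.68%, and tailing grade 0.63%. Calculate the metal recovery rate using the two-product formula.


91.475%

Using the two-product formula:
R = 100 * c * (f - t) / (f * (c - t))
Numerator = 100 * 36.68 * (6.24 - 0.63)
= 100 * 36.68 * 5.61
= 20577.48
Denominator = 6.24 * (36.68 - 0.63)
= 6.24 * 36.05
= 224.952
R = 20577.48 / 224.952
= 91.475%


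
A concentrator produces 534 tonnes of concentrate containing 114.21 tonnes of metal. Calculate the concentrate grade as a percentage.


21.3876%

Grade = (metal in concentrate / concentrate mass) * 100
= (114.21 / 534) * 100
= 0.2138764045 * 100
= 21.3876%
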